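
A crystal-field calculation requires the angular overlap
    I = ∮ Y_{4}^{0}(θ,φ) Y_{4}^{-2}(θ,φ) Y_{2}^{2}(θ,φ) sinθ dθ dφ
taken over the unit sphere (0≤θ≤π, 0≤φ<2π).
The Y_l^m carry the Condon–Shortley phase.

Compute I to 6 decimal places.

m-sum 0 ✓  L=10 even ✓  0≤2≤8 ✓
Π(2lᵢ+1) = 9×9×5 = 405
triangle coeff Δ(4,4,2) = 1/13860
Σ_t [2,4]: t=2:+1/192 t=3:−1/36 t=4:+1/192 = -5/288
(3j)²=20/693 [(4 4 2; 0 0 0)], sign=-1
Σ_t [2,2]: t=2:+1/192 = 1/192
(3j)²=3/77 [(4 4 2; 0 -2 2)], sign=+1
⇒ 4πI² = 2700/5929
I = (-1)√(2700/5929/(4π)) = -0.19036462

-0.190365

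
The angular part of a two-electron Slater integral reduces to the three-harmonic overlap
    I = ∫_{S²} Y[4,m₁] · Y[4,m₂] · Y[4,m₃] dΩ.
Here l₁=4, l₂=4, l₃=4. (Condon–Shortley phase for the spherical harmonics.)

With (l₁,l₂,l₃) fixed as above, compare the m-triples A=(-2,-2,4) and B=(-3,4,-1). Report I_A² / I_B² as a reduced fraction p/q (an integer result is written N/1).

l's match ⇒ only the (l;m) 3-j factors differ between A and B.
A: triangle coeff Δ(4,4,4) = 1/450450; Σ_t [2,2]: t=2:+1/2304 = 1/2304; (3j)²=5/143 [(4 4 4; -2 -2 4)], sign=+1
B: triangle coeff Δ(4,4,4) = 1/450450; Σ_t [4,4]: t=4:+1/3456 = 1/3456; (3j)²=35/1287 [(4 4 4; -3 4 -1)], sign=-1
I_A²/I_B² = (5/143)/(35/1287) = 9/7

9/7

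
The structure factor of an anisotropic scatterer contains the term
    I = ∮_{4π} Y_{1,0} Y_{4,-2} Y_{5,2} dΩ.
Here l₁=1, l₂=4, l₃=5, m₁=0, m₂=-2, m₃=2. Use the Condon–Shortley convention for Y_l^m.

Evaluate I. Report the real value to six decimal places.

0.225034

m-sum 0 ✓  L=10 even ✓  3≤5≤5 ✓
Π(2lᵢ+1) = 3×9×11 = 297
triangle coeff Δ(1,4,5) = 1/495
Σ_t [0,0]: t=0:+1/576 = 1/576
(3j)²=5/99 [(1 4 5; 0 0 0)], sign=-1
Σ_t [0,0]: t=0:+1/1440 = 1/1440
(3j)²=7/165 [(1 4 5; 0 -2 2)], sign=-1
⇒ 4πI² = 7/11
I = (+1)√(7/11/(4π)) = 0.22503380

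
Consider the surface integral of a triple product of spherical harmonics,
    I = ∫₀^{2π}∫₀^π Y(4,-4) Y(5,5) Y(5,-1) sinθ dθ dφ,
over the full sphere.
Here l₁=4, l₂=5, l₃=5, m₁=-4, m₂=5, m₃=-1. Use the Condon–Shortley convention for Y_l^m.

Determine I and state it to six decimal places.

Rules hold: Σm=0, L=14 even, 1≤5≤9.
N = 9·11·11 = 1089
Δ = 4!·4!·6!/15! = 1/3153150
Racah Σ t=0..4: t=0:+1/69120 t=1:−1/1728 t=2:+1/576 t=3:−1/1728 t=4:+1/69120 = 7/11520
⇒ 3j(4 5 5; 0 0 0)² = 2/143, sgn -1
Racah Σ t=4..4: t=4:+1/414720 = 1/414720
⇒ 3j(4 5 5; -4 5 -1)² = 2/429, sgn +1
4πI² = N·(3j₀)²·(3jₘ)² = 12/169
I = -1·√(0.0710059/4π) = -0.07516962

-0.075170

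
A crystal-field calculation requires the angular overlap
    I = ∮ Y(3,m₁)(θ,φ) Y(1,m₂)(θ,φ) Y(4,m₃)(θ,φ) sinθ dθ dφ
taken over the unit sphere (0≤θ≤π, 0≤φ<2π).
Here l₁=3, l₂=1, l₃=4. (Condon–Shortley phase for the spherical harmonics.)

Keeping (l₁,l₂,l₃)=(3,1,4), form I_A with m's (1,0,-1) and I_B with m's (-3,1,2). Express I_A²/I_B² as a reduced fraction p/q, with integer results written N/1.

Same 3,1,4: normalisation and zero-m 3j drop out of the ratio.
A: Δ: 0! 6! 2! / 9! → 1/252; sum: t=0:+1/48 = 1/48; 3j²(3 1 4; 1 0 -1) = Δ·Π!·Σ² = 5/84  (sign -1)
B: Δ: 0! 6! 2! / 9! → 1/252; sum: t=0:+1/1440 = 1/1440; 3j²(3 1 4; -3 1 2) = Δ·Π!·Σ² = 1/252  (sign +1)
I_A²/I_B² = (5/84)/(1/252) = 15/1

15/1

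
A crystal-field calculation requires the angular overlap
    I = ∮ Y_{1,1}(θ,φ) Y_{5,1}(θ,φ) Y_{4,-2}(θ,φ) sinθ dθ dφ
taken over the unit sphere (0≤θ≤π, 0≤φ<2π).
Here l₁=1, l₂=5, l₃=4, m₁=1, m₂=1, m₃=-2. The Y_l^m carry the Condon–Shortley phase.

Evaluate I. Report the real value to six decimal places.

-0.120286

Rules hold: Σm=0, L=10 even, 4≤4≤6.
N = 3·11·9 = 297
Δ = 2!·0!·8!/11! = 1/495
Racah Σ t=1..1: t=1:−1/576 = -1/576
⇒ 3j(1 5 4; 0 0 0)² = 5/99, sgn -1
Racah Σ t=0..0: t=0:+1/2880 = 1/2880
⇒ 3j(1 5 4; 1 1 -2)² = 2/165, sgn +1
4πI² = N·(3j₀)²·(3jₘ)² = 2/11
I = -1·√(0.181818/4π) = -0.12028562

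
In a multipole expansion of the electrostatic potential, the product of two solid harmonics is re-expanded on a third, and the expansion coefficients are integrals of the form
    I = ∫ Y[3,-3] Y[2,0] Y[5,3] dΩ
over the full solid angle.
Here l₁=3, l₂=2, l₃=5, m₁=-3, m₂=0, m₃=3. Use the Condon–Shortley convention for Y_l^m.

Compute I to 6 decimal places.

-0.126792

m-sum 0 ✓  L=10 even ✓  1≤5≤5 ✓
Π(2lᵢ+1) = 7×5×11 = 385
triangle coeff Δ(3,2,5) = 1/2310
Σ_t [0,0]: t=0:+1/144 = 1/144
(3j)²=10/231 [(3 2 5; 0 0 0)], sign=-1
Σ_t [0,0]: t=0:+1/2880 = 1/2880
(3j)²=2/165 [(3 2 5; -3 0 3)], sign=+1
⇒ 4πI² = 20/99
I = (-1)√(20/99/(4π)) = -0.12679218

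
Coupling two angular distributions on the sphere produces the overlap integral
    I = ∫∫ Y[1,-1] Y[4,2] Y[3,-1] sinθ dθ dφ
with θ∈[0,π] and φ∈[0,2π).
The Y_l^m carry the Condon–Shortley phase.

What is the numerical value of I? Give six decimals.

0.238414

Checks pass: Σm=0; 8 even; l₃=3∈[3,5].
(2·1+1)(2·4+1)(2·3+1) = 189
Δ: 2! 0! 6! / 9! → 1/252
sum: t=1:−1/36 = -1/36
3j²(1 4 3; 0 0 0) = Δ·Π!·Σ² = 4/63  (sign +1)
sum: t=2:+1/96 = 1/96
3j²(1 4 3; -1 2 -1) = Δ·Π!·Σ² = 5/84  (sign +1)
combine: 4πI² = 189·4/63·5/84 = 5/7
take √, sign +1: I = 0.23841361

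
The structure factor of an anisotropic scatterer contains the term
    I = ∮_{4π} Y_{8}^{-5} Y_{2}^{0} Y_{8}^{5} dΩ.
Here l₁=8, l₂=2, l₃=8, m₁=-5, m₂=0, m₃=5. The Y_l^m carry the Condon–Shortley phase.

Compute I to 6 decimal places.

Rules hold: Σm=0, L=18 even, 6≤8≤10.
N = 17·5·17 = 1445
Δ = 2!·14!·2!/19! = 1/348840
Racah Σ t=0..2: t=0:+1/116121600 t=1:−1/25401600 t=2:+1/116121600 = -1/45158400
⇒ 3j(8 2 8; 0 0 0)² = 24/1615, sgn -1
Racah Σ t=0..2: t=0:+1/24908083200 t=1:−1/958003200 t=2:+1/958003200 = 1/24908083200
⇒ 3j(8 2 8; -5 0 5)² = 1/38760, sgn -1
4πI² = N·(3j₀)²·(3jₘ)² = 1/1805
I = +1·√(0.000554017/4π) = 0.00663982

0.006640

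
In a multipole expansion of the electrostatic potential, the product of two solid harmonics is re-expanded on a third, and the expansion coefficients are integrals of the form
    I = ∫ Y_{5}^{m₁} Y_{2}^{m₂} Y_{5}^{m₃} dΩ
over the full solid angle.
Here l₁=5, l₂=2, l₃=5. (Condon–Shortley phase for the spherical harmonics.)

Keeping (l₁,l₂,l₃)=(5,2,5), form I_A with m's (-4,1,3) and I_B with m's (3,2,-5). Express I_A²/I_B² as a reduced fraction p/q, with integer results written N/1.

Same 5,2,5: normalisation and zero-m 3j drop out of the ratio.
A: Δ: 2! 8! 2! / 13! → 1/38610; sum: t=1:−1/80640 t=2:+1/10080 = 1/11520; 3j²(5 2 5; -4 1 3) = Δ·Π!·Σ² = 49/1430  (sign +1)
B: Δ: 2! 8! 2! / 13! → 1/38610; sum: t=2:+1/161280 = 1/161280; 3j²(5 2 5; 3 2 -5) = Δ·Π!·Σ² = 1/143  (sign +1)
I_A²/I_B² = (49/1430)/(1/143) = 49/10

49/10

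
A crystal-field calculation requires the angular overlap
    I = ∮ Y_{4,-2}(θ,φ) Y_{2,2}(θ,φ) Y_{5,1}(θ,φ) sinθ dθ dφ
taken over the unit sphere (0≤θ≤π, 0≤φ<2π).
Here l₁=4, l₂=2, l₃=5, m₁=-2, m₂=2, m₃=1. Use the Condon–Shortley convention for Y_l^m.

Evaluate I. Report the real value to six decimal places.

Σmᵢ = 1 ≠ 0, so the φ-integral vanishes; I = 0

0.000000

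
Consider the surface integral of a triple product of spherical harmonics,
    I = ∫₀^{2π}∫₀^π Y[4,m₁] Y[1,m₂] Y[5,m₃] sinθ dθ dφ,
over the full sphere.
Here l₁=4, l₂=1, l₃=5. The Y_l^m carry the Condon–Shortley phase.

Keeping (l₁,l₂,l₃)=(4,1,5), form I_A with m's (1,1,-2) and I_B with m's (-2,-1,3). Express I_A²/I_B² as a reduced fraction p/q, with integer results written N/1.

Shared (l₁,l₂,l₃)=(4,1,5): N and (l;000)² cancel in I_A²/I_B².
A: Δ = 0!·8!·2!/11! = 1/495; Racah Σ t=0..0: t=0:+1/1440 = 1/1440; ⇒ 3j(4 1 5; 1 1 -2)² = 7/165, sgn -1
B: Δ = 0!·8!·2!/11! = 1/495; Racah Σ t=0..0: t=0:+1/2880 = 1/2880; ⇒ 3j(4 1 5; -2 -1 3)² = 28/495, sgn +1
I_A²/I_B² = (7/165)/(28/495) = 3/4

3/4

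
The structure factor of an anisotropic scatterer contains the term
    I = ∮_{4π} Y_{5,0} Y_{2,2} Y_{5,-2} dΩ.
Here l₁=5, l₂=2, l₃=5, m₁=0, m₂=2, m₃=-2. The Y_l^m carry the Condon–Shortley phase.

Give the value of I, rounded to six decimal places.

-0.191372

Rules hold: Σm=0, L=12 even, 3≤5≤7.
N = 11·5·11 = 605
Δ = 2!·8!·2!/13! = 1/38610
Racah Σ t=0..2: t=0:+1/2880 t=1:−1/576 t=2:+1/2880 = -1/960
⇒ 3j(5 2 5; 0 0 0)² = 10/429, sgn +1
Racah Σ t=2..2: t=2:+1/2880 = 1/2880
⇒ 3j(5 2 5; 0 2 -2)² = 14/429, sgn -1
4πI² = N·(3j₀)²·(3jₘ)² = 700/1521
I = -1·√(0.460224/4π) = -0.19137248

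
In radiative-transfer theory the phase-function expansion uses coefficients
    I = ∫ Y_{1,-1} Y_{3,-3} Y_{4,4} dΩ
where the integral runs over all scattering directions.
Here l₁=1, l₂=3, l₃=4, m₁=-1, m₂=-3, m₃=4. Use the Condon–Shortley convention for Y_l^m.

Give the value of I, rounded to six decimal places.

Checks pass: Σm=0; 8 even; l₃=4∈[2,4].
(2·1+1)(2·3+1)(2·4+1) = 189
Δ: 0! 2! 6! / 9! → 1/252
sum: t=0:+1/36 = 1/36
3j²(1 3 4; 0 0 0) = Δ·Π!·Σ² = 4/63  (sign +1)
sum: t=0:+1/1440 = 1/1440
3j²(1 3 4; -1 -3 4) = Δ·Π!·Σ² = 1/9  (sign +1)
combine: 4πI² = 189·4/63·1/9 = 4/3
take √, sign +1: I = 0.32573501

0.325735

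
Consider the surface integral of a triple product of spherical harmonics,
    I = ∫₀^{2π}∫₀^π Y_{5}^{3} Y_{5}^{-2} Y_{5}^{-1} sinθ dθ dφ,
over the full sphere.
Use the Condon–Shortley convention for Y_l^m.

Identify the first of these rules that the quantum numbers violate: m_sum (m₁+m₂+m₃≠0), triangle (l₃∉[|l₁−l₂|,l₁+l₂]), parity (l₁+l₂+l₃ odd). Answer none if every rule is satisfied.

m₁+m₂+m₃ = 3 − 2 − 1 = 0  ✓
triangle: |5−5|=0 ≤ l₃=5 ≤ 5+5=10  ✓
parity: l₁+l₂+l₃ = 15 is odd  ✗

parity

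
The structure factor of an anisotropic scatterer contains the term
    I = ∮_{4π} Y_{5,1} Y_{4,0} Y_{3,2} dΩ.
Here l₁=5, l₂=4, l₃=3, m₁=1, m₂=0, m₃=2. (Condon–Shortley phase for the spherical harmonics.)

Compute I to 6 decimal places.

0.000000

Σmᵢ = 3 ≠ 0, so the φ-integral vanishes; I = 0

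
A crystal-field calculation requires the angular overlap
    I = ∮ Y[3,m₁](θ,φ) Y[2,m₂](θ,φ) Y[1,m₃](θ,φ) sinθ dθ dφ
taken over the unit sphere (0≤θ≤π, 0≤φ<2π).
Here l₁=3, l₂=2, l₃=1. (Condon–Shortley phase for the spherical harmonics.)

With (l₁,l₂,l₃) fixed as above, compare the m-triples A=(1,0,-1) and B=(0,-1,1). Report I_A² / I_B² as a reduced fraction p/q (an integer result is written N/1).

Same 3,2,1: normalisation and zero-m 3j drop out of the ratio.
A: Δ: 4! 2! 0! / 7! → 1/105; sum: t=2:+1/8 = 1/8; 3j²(3 2 1; 1 0 -1) = Δ·Π!·Σ² = 2/35  (sign +1)
B: Δ: 4! 2! 0! / 7! → 1/105; sum: t=1:−1/12 = -1/12; 3j²(3 2 1; 0 -1 1) = Δ·Π!·Σ² = 1/35  (sign -1)
I_A²/I_B² = (2/35)/(1/35) = 2/1

2/1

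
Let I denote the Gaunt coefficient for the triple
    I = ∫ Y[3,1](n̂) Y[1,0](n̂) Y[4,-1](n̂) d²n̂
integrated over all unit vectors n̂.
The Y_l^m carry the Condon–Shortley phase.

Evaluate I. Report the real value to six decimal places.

m-sum 0 ✓  L=8 even ✓  2≤4≤4 ✓
Π(2lᵢ+1) = 7×3×9 = 189
triangle coeff Δ(3,1,4) = 1/252
Σ_t [0,0]: t=0:+1/36 = 1/36
(3j)²=4/63 [(3 1 4; 0 0 0)], sign=+1
Σ_t [0,0]: t=0:+1/48 = 1/48
(3j)²=5/84 [(3 1 4; 1 0 -1)], sign=-1
⇒ 4πI² = 5/7
I = (-1)√(5/7/(4π)) = -0.23841361

-0.238414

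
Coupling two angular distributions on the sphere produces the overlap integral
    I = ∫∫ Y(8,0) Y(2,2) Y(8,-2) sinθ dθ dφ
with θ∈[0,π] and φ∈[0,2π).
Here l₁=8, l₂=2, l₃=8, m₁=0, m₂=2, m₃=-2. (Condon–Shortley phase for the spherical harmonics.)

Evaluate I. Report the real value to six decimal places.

-0.192440

m-sum 0 ✓  L=18 even ✓  6≤8≤10 ✓
Π(2lᵢ+1) = 17×5×17 = 1445
triangle coeff Δ(8,2,8) = 1/348840
Σ_t [0,2]: t=0:+1/116121600 t=1:−1/25401600 t=2:+1/116121600 = -1/45158400
(3j)²=24/1615 [(8 2 8; 0 0 0)], sign=-1
Σ_t [2,2]: t=2:+1/116121600 = 1/116121600
(3j)²=7/323 [(8 2 8; 0 2 -2)], sign=+1
⇒ 4πI² = 168/361
I = (-1)√(168/361/(4π)) = -0.19244034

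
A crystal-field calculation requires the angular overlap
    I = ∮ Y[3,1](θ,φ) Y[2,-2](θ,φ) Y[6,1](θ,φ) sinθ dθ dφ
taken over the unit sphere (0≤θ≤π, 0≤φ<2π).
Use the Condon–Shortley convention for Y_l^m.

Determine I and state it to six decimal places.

|3−2|≤6≤3+2 violated ⇒ I = 0

0.000000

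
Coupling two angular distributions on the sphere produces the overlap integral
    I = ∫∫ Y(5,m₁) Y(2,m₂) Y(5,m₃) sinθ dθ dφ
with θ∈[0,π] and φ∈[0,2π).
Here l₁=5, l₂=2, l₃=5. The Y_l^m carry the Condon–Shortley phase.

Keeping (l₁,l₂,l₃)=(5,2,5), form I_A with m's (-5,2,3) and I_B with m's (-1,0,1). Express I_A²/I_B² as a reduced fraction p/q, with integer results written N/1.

Shared (l₁,l₂,l₃)=(5,2,5): N and (l;000)² cancel in I_A²/I_B².
A: Δ = 2!·8!·2!/13! = 1/38610; Racah Σ t=2..2: t=2:+1/161280 = 1/161280; ⇒ 3j(5 2 5; -5 2 3)² = 1/143, sgn +1
B: Δ = 2!·8!·2!/13! = 1/38610; Racah Σ t=0..2: t=0:+1/5760 t=1:−1/720 t=2:+1/2304 = -1/1280; ⇒ 3j(5 2 5; -1 0 1)² = 27/1430, sgn -1
I_A²/I_B² = (1/143)/(27/1430) = 10/27

10/27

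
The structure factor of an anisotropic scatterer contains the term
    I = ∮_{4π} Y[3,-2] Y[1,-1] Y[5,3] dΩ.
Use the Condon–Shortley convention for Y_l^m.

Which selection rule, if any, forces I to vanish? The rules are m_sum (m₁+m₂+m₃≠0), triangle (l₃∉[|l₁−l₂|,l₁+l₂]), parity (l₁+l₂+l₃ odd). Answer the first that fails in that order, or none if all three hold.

triangle

azimuthal sum: -2 − 1 + 3 = 0  ✓
2 ≤ 5 ≤ 4 (triangle on l)  ✗
L = 3 + 1 + 5 = 9 (odd)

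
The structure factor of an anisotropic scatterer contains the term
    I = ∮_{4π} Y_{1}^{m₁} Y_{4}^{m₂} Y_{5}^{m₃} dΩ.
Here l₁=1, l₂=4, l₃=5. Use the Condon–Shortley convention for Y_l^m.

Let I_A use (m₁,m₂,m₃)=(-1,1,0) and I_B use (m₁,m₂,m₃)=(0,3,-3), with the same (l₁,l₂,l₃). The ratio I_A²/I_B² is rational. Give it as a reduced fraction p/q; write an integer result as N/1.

Shared (l₁,l₂,l₃)=(1,4,5): N and (l;000)² cancel in I_A²/I_B².
A: Δ = 0!·2!·8!/11! = 1/495; Racah Σ t=0..0: t=0:+1/1440 = 1/1440; ⇒ 3j(1 4 5; -1 1 0)² = 2/99, sgn -1
B: Δ = 0!·2!·8!/11! = 1/495; Racah Σ t=0..0: t=0:+1/5040 = 1/5040; ⇒ 3j(1 4 5; 0 3 -3)² = 16/495, sgn +1
I_A²/I_B² = (2/99)/(16/495) = 5/8

5/8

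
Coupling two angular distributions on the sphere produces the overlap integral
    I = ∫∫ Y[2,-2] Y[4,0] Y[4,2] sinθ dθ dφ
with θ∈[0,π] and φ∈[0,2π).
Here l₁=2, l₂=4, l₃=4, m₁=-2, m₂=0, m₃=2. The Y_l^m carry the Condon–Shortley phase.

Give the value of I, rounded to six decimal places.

Checks pass: Σm=0; 10 even; l₃=4∈[2,6].
(2·2+1)(2·4+1)(2·4+1) = 405
Δ: 2! 2! 6! / 11! → 1/13860
sum: t=0:+1/192 t=1:−1/36 t=2:+1/192 = -5/288
3j²(2 4 4; 0 0 0) = Δ·Π!·Σ² = 20/693  (sign -1)
sum: t=2:+1/192 = 1/192
3j²(2 4 4; -2 0 2) = Δ·Π!·Σ² = 3/77  (sign +1)
combine: 4πI² = 405·20/693·3/77 = 2700/5929
take √, sign -1: I = -0.19036462

-0.190365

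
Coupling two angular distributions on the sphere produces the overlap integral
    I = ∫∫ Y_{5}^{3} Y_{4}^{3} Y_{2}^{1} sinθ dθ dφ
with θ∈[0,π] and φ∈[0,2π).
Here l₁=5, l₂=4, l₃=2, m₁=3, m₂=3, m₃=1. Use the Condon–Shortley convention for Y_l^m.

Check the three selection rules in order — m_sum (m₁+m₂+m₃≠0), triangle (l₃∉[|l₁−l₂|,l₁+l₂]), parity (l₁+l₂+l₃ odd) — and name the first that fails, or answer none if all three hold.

m_sum

m₁+m₂+m₃ = 3 + 3 + 1 = 7  ✗
triangle: |5−4|=1 ≤ l₃=2 ≤ 5+4=9
parity: l₁+l₂+l₃ = 11 is odd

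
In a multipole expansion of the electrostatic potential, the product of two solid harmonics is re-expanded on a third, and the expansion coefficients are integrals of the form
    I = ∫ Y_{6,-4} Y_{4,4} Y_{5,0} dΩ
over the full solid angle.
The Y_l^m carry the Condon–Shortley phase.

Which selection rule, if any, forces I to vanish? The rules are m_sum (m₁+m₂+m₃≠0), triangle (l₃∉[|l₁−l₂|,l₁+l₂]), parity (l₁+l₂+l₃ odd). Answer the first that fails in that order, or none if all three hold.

parity

m₁+m₂+m₃ = -4 + 4 + 0 = 0  ✓
triangle: |6−4|=2 ≤ l₃=5 ≤ 6+4=10  ✓
parity: l₁+l₂+l₃ = 15 is odd  ✗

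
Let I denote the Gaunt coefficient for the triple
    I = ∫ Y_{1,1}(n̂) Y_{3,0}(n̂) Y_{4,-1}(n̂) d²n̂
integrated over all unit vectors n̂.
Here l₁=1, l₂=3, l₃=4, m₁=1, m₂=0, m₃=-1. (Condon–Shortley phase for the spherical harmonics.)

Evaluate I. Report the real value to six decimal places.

Checks pass: Σm=0; 8 even; l₃=4∈[2,4].
(2·1+1)(2·3+1)(2·4+1) = 189
Δ: 0! 2! 6! / 9! → 1/252
sum: t=0:+1/36 = 1/36
3j²(1 3 4; 0 0 0) = Δ·Π!·Σ² = 4/63  (sign +1)
sum: t=0:+1/72 = 1/72
3j²(1 3 4; 1 0 -1) = Δ·Π!·Σ² = 5/126  (sign -1)
combine: 4πI² = 189·4/63·5/126 = 10/21
take √, sign -1: I = -0.19466390

-0.194664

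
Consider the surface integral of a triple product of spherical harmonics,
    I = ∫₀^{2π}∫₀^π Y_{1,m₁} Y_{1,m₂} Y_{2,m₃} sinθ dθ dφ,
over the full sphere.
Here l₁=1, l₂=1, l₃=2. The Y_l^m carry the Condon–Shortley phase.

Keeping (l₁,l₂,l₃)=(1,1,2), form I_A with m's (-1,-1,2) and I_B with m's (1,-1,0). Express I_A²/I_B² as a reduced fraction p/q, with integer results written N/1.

6/1

Same 1,1,2: normalisation and zero-m 3j drop out of the ratio.
A: Δ: 0! 2! 2! / 5! → 1/30; sum: t=0:+1/4 = 1/4; 3j²(1 1 2; -1 -1 2) = Δ·Π!·Σ² = 1/5  (sign +1)
B: Δ: 0! 2! 2! / 5! → 1/30; sum: t=0:+1/4 = 1/4; 3j²(1 1 2; 1 -1 0) = Δ·Π!·Σ² = 1/30  (sign +1)
I_A²/I_B² = (1/5)/(1/30) = 6/1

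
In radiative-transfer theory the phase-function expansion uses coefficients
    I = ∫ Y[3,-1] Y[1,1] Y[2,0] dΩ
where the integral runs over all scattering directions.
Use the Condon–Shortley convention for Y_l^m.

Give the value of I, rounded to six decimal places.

Rules hold: Σm=0, L=6 even, 2≤2≤4.
N = 7·3·5 = 105
Δ = 2!·4!·0!/7! = 1/105
Racah Σ t=1..1: t=1:−1/4 = -1/4
⇒ 3j(3 1 2; 0 0 0)² = 3/35, sgn -1
Racah Σ t=2..2: t=2:+1/8 = 1/8
⇒ 3j(3 1 2; -1 1 0)² = 2/35, sgn +1
4πI² = N·(3j₀)²·(3jₘ)² = 18/35
I = -1·√(0.514286/4π) = -0.20230066

-0.202301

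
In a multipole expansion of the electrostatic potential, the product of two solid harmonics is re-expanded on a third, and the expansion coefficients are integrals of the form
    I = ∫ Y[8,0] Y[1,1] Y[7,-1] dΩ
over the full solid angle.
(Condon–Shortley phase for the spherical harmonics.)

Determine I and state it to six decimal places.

Rules hold: Σm=0, L=16 even, 7≤7≤9.
N = 17·3·15 = 765
Δ = 2!·14!·0!/17! = 1/2040
Racah Σ t=1..1: t=1:−1/25401600 = -1/25401600
⇒ 3j(8 1 7; 0 0 0)² = 8/255, sgn +1
Racah Σ t=2..2: t=2:+1/58060800 = 1/58060800
⇒ 3j(8 1 7; 0 1 -1)² = 7/510, sgn +1
4πI² = N·(3j₀)²·(3jₘ)² = 28/85
I = +1·√(0.329412/4π) = 0.16190663

0.161907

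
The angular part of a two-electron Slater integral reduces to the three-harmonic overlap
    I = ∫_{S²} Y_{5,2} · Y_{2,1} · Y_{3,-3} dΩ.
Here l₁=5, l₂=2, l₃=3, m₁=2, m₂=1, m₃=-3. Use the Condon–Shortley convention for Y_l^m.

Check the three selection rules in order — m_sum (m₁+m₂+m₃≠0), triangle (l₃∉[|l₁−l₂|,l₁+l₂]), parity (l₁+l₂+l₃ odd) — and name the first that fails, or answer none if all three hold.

none

m₁+m₂+m₃ = 2 + 1 − 3 = 0  ✓
triangle: |5−2|=3 ≤ l₃=3 ≤ 5+2=7  ✓
parity: l₁+l₂+l₃ = 10 is even  ✓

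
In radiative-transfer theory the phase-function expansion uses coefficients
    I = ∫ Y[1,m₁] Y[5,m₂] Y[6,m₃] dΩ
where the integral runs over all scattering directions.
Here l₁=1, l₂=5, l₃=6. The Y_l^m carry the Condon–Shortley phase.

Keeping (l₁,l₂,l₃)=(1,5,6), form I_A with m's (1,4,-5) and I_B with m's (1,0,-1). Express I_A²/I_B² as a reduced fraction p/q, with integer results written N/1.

Shared (l₁,l₂,l₃)=(1,5,6): N and (l;000)² cancel in I_A²/I_B².
A: Δ = 0!·2!·10!/13! = 1/858; Racah Σ t=0..0: t=0:+1/725760 = 1/725760; ⇒ 3j(1 5 6; 1 4 -5)² = 5/78, sgn -1
B: Δ = 0!·2!·10!/13! = 1/858; Racah Σ t=0..0: t=0:+1/28800 = 1/28800; ⇒ 3j(1 5 6; 1 0 -1)² = 7/286, sgn -1
I_A²/I_B² = (5/78)/(7/286) = 55/21

55/21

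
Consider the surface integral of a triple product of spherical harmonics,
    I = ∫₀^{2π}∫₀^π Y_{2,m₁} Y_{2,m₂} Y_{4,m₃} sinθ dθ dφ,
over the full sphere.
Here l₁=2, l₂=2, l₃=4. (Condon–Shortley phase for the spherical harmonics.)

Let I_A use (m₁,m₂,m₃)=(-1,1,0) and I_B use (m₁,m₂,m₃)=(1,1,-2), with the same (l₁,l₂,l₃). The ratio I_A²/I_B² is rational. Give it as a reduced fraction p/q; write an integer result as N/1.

2/5

l's match ⇒ only the (l;m) 3-j factors differ between A and B.
A: triangle coeff Δ(2,2,4) = 1/630; Σ_t [0,0]: t=0:+1/36 = 1/36; (3j)²=8/315 [(2 2 4; -1 1 0)], sign=+1
B: triangle coeff Δ(2,2,4) = 1/630; Σ_t [0,0]: t=0:+1/36 = 1/36; (3j)²=4/63 [(2 2 4; 1 1 -2)], sign=+1
I_A²/I_B² = (8/315)/(4/63) = 2/5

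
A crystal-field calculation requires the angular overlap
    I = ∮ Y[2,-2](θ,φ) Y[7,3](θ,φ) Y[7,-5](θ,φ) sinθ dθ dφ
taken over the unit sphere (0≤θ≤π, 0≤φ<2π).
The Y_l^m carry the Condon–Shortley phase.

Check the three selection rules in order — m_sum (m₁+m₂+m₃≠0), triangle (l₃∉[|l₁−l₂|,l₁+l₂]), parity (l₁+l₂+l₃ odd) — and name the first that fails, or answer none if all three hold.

m_sum

azimuthal sum: -2 + 3 − 5 = -4  ✗
5 ≤ 7 ≤ 9 (triangle on l)
L = 2 + 7 + 7 = 16 (even)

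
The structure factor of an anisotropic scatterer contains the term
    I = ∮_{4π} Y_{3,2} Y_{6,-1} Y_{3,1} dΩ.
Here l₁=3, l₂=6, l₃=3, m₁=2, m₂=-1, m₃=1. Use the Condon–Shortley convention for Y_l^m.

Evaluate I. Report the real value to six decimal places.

0.000000

2 − 1 + 1 = 2 ≠ 0: azimuthal integral kills it; I = 0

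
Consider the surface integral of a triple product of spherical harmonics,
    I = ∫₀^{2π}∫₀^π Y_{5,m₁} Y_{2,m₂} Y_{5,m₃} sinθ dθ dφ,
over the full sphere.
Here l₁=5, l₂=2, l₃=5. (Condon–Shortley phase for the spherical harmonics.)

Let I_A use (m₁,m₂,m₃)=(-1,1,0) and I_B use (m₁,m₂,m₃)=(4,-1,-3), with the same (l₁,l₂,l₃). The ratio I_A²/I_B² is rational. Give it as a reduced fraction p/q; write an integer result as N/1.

5/147

l's match ⇒ only the (l;m) 3-j factors differ between A and B.
A: triangle coeff Δ(5,2,5) = 1/38610; Σ_t [1,2]: t=1:−1/1440 t=2:+1/1152 = 1/5760; (3j)²=1/858 [(5 2 5; -1 1 0)], sign=-1
B: triangle coeff Δ(5,2,5) = 1/38610; Σ_t [0,1]: t=0:+1/10080 t=1:−1/80640 = 1/11520; (3j)²=49/1430 [(5 2 5; 4 -1 -3)], sign=+1
I_A²/I_B² = (1/858)/(49/1430) = 5/147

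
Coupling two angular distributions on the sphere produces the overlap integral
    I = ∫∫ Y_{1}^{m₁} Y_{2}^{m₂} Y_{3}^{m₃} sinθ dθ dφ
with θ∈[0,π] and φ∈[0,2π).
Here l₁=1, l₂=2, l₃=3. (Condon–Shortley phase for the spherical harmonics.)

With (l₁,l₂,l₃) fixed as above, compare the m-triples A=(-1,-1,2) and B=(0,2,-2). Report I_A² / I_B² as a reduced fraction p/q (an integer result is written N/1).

l's match ⇒ only the (l;m) 3-j factors differ between A and B.
A: triangle coeff Δ(1,2,3) = 1/105; Σ_t [0,0]: t=0:+1/12 = 1/12; (3j)²=2/21 [(1 2 3; -1 -1 2)], sign=-1
B: triangle coeff Δ(1,2,3) = 1/105; Σ_t [0,0]: t=0:+1/24 = 1/24; (3j)²=1/21 [(1 2 3; 0 2 -2)], sign=-1
I_A²/I_B² = (2/21)/(1/21) = 2/1

2/1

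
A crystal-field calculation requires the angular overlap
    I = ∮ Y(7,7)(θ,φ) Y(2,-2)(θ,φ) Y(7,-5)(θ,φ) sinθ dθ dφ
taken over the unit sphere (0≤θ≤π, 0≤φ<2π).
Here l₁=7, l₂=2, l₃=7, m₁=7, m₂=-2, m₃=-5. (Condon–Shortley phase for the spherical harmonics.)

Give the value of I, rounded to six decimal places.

Checks pass: Σm=0; 16 even; l₃=7∈[5,9].
(2·7+1)(2·2+1)(2·7+1) = 1125
Δ: 2! 12! 2! / 17! → 1/185640
sum: t=0:+1/2419200 t=1:−1/518400 t=2:+1/2419200 = -1/907200
3j²(7 2 7; 0 0 0) = Δ·Π!·Σ² = 56/3315  (sign +1)
sum: t=0:+1/1916006400 = 1/1916006400
3j²(7 2 7; 7 -2 -5) = Δ·Π!·Σ² = 1/340  (sign +1)
combine: 4πI² = 1125·56/3315·1/340 = 210/3757
take √, sign +1: I = 0.06669359

0.066694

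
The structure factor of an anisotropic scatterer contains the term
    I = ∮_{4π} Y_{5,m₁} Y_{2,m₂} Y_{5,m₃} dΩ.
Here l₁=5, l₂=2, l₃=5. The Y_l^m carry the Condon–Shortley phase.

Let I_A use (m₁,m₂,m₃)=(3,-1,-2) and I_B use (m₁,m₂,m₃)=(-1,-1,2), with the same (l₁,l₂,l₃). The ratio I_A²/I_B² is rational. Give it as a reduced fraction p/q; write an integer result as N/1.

50/21

Shared (l₁,l₂,l₃)=(5,2,5): N and (l;000)² cancel in I_A²/I_B².
A: Δ = 2!·8!·2!/13! = 1/38610; Racah Σ t=0..1: t=0:+1/2880 t=1:−1/10080 = 1/4032; ⇒ 3j(5 2 5; 3 -1 -2)² = 10/429, sgn -1
B: Δ = 2!·8!·2!/13! = 1/38610; Racah Σ t=0..1: t=0:+1/2880 t=1:−1/1440 = -1/2880; ⇒ 3j(5 2 5; -1 -1 2)² = 7/715, sgn +1
I_A²/I_B² = (10/429)/(7/715) = 50/21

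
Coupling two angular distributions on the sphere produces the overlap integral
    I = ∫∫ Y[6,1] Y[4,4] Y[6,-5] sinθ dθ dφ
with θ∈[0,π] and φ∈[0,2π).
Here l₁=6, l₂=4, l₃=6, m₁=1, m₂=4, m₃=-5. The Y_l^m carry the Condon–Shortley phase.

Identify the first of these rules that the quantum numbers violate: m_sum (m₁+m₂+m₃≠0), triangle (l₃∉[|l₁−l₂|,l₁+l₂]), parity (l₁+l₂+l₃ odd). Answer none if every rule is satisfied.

none

azimuthal sum: 1 + 4 − 5 = 0  ✓
2 ≤ 6 ≤ 10 (triangle on l)  ✓
L = 6 + 4 + 6 = 16 (even)  ✓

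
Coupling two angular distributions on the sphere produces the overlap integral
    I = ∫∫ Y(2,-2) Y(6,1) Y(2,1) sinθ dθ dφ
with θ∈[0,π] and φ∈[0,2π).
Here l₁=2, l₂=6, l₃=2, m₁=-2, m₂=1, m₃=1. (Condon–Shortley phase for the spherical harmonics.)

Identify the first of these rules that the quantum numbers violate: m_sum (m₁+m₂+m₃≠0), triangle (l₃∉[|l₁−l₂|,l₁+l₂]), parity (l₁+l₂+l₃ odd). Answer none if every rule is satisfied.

triangle

Σmᵢ = 0  ✓
l₃∈[|l₁−l₂|,l₁+l₂]=[4,8], have l₃=2  ✗
Σlᵢ = 10 ⇒ even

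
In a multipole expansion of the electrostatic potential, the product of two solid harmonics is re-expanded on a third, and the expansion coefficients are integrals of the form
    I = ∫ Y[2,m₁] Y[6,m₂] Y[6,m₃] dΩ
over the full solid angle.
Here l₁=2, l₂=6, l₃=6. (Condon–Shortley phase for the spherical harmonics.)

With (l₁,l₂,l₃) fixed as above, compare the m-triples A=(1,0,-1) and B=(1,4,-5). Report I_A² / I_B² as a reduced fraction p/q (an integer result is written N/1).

7/297

Shared (l₁,l₂,l₃)=(2,6,6): N and (l;000)² cancel in I_A²/I_B².
A: Δ = 2!·2!·10!/15! = 1/90090; Racah Σ t=0..1: t=0:+1/34560 t=1:−1/28800 = -1/172800; ⇒ 3j(2 6 6; 1 0 -1)² = 1/1430, sgn +1
B: Δ = 2!·2!·10!/15! = 1/90090; Racah Σ t=0..1: t=0:+1/7257600 t=1:−1/725760 = -1/806400; ⇒ 3j(2 6 6; 1 4 -5)² = 27/910, sgn +1
I_A²/I_B² = (1/1430)/(27/910) = 7/297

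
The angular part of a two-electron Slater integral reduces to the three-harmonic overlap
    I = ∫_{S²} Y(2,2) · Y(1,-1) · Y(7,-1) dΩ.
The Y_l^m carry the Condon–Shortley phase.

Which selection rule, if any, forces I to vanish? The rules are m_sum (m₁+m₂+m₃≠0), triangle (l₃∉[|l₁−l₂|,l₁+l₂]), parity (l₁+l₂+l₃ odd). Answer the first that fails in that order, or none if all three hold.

m₁+m₂+m₃ = 2 − 1 − 1 = 0  ✓
triangle: |2−1|=1 ≤ l₃=7 ≤ 2+1=3  ✗
parity: l₁+l₂+l₃ = 10 is even

triangle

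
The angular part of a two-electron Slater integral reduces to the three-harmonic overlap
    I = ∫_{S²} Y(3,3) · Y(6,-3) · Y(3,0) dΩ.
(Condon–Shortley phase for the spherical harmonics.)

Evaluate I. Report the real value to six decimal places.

Checks pass: Σm=0; 12 even; l₃=3∈[3,9].
(2·3+1)(2·6+1)(2·3+1) = 637
Δ: 6! 0! 6! / 13! → 1/12012
sum: t=3:−1/1296 = -1/1296
3j²(3 6 3; 0 0 0) = Δ·Π!·Σ² = 100/3003  (sign +1)
sum: t=0:+1/25920 = 1/25920
3j²(3 6 3; 3 -3 0) = Δ·Π!·Σ² = 1/143  (sign -1)
combine: 4πI² = 637·100/3003·1/143 = 700/4719
take √, sign -1: I = -0.10864734

-0.108647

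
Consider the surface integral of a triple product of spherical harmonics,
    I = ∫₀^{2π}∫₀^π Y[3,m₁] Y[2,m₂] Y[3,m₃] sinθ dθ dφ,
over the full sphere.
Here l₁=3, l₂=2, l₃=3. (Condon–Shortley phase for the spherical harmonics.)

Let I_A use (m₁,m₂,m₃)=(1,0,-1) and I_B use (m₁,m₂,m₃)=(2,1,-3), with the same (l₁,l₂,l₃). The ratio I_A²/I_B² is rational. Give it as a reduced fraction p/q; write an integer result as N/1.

9/25

l's match ⇒ only the (l;m) 3-j factors differ between A and B.
A: triangle coeff Δ(3,2,3) = 1/3780; Σ_t [0,2]: t=0:+1/16 t=1:−1/6 t=2:+1/96 = -3/32; (3j)²=3/140 [(3 2 3; 1 0 -1)], sign=-1
B: triangle coeff Δ(3,2,3) = 1/3780; Σ_t [1,1]: t=1:−1/48 = -1/48; (3j)²=5/84 [(3 2 3; 2 1 -3)], sign=-1
I_A²/I_B² = (3/140)/(5/84) = 9/25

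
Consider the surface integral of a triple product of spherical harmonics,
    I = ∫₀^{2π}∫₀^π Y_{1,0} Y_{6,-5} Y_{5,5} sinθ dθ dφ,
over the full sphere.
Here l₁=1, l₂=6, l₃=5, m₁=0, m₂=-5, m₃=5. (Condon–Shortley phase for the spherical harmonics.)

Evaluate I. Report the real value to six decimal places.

-0.135514

m-sum 0 ✓  L=12 even ✓  5≤5≤7 ✓
Π(2lᵢ+1) = 3×13×11 = 429
triangle coeff Δ(1,6,5) = 1/858
Σ_t [1,1]: t=1:−1/14400 = -1/14400
(3j)²=6/143 [(1 6 5; 0 0 0)], sign=+1
Σ_t [1,1]: t=1:−1/3628800 = -1/3628800
(3j)²=1/78 [(1 6 5; 0 -5 5)], sign=-1
⇒ 4πI² = 3/13
I = (-1)√(3/13/(4π)) = -0.13551395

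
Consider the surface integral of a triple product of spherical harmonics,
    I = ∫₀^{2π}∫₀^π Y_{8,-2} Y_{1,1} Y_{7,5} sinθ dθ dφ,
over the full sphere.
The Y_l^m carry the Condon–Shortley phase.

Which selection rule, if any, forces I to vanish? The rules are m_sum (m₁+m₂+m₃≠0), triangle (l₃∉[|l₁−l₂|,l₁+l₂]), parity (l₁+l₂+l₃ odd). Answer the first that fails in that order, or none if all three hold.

m_sum

azimuthal sum: -2 + 1 + 5 = 4  ✗
7 ≤ 7 ≤ 9 (triangle on l)
L = 8 + 1 + 7 = 16 (even)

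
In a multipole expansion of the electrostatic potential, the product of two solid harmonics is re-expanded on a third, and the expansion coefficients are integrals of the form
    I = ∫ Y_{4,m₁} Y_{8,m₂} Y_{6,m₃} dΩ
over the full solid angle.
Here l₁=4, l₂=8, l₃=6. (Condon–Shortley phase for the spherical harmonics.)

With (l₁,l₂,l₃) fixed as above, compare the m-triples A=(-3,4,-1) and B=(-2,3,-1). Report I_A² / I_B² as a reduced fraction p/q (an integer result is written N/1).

1750/507

Shared (l₁,l₂,l₃)=(4,8,6): N and (l;000)² cancel in I_A²/I_B².
A: Δ = 6!·2!·10!/19! = 1/23279256; Racah Σ t=5..6: t=5:−1/7257600 t=6:+1/12441600 = -1/17418240; ⇒ 3j(4 8 6; -3 4 -1)² = 125/25194, sgn +1
B: Δ = 6!·2!·10!/19! = 1/23279256; Racah Σ t=4..6: t=4:+1/2903040 t=5:−1/2073600 t=6:+1/20736000 = -13/145152000; ⇒ 3j(4 8 6; -2 3 -1)² = 13/9044, sgn +1
I_A²/I_B² = (125/25194)/(13/9044) = 1750/507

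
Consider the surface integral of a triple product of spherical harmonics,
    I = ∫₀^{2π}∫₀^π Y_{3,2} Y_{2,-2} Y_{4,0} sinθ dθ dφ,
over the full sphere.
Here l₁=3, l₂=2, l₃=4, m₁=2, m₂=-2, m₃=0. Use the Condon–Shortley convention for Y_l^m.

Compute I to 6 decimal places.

l₁+l₂+l₃=9 is odd: 3j(l;000)=0 ⇒ I=0

0.000000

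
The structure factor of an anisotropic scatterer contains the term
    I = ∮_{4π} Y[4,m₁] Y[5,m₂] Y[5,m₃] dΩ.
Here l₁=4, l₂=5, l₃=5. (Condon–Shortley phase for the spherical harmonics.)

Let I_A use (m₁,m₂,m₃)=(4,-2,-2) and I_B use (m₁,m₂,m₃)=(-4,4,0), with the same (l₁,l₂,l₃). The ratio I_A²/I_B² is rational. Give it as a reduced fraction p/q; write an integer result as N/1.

35/18

Same 4,5,5: normalisation and zero-m 3j drop out of the ratio.
A: Δ: 4! 4! 6! / 15! → 1/3153150; sum: t=0:+1/20736 = 1/20736; 3j²(4 5 5; 4 -2 -2) = Δ·Π!·Σ² = 35/1287  (sign -1)
B: Δ: 4! 4! 6! / 15! → 1/3153150; sum: t=4:+1/69120 = 1/69120; 3j²(4 5 5; -4 4 0) = Δ·Π!·Σ² = 2/143  (sign -1)
I_A²/I_B² = (35/1287)/(2/143) = 35/18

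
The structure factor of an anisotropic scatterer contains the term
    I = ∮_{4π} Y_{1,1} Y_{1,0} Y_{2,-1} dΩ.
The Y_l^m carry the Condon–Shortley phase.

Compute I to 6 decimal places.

-0.218510

m-sum 0 ✓  L=4 even ✓  0≤2≤2 ✓
Π(2lᵢ+1) = 3×3×5 = 45
triangle coeff Δ(1,1,2) = 1/30
Σ_t [0,0]: t=0:+1/1 = 1/1
(3j)²=2/15 [(1 1 2; 0 0 0)], sign=+1
Σ_t [0,0]: t=0:+1/2 = 1/2
(3j)²=1/10 [(1 1 2; 1 0 -1)], sign=-1
⇒ 4πI² = 3/5
I = (-1)√(3/5/(4π)) = -0.21850969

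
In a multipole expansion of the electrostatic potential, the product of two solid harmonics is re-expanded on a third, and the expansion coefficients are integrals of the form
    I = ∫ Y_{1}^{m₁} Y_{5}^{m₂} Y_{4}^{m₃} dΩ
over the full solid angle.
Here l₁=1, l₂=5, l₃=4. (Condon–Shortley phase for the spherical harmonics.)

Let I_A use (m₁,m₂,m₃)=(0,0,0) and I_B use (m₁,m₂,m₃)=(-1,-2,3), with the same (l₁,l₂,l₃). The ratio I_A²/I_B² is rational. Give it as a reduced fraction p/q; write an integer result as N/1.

Shared (l₁,l₂,l₃)=(1,5,4): N and (l;000)² cancel in I_A²/I_B².
A: Δ = 2!·0!·8!/11! = 1/495; Racah Σ t=1..1: t=1:−1/576 = -1/576; ⇒ 3j(1 5 4; 0 0 0)² = 5/99, sgn -1
B: Δ = 2!·0!·8!/11! = 1/495; Racah Σ t=2..2: t=2:+1/10080 = 1/10080; ⇒ 3j(1 5 4; -1 -2 3)² = 1/165, sgn -1
I_A²/I_B² = (5/99)/(1/165) = 25/3

25/3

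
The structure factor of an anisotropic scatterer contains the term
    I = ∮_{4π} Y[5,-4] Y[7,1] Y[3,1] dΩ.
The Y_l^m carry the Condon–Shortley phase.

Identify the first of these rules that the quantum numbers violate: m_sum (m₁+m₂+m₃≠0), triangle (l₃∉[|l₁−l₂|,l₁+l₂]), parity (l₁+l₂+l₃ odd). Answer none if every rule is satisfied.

m₁+m₂+m₃ = -4 + 1 + 1 = -2  ✗
triangle: |5−7|=2 ≤ l₃=3 ≤ 5+7=12
parity: l₁+l₂+l₃ = 15 is odd

m_sum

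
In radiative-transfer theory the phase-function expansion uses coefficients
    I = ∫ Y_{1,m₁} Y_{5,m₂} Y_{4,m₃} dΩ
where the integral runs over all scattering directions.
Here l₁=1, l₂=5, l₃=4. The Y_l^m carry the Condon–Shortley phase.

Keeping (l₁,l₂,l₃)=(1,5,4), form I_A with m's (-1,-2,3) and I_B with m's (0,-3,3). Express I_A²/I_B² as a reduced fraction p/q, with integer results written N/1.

3/16

Same 1,5,4: normalisation and zero-m 3j drop out of the ratio.
A: Δ: 2! 0! 8! / 11! → 1/495; sum: t=2:+1/10080 = 1/10080; 3j²(1 5 4; -1 -2 3) = Δ·Π!·Σ² = 1/165  (sign -1)
B: Δ: 2! 0! 8! / 11! → 1/495; sum: t=1:−1/5040 = -1/5040; 3j²(1 5 4; 0 -3 3) = Δ·Π!·Σ² = 16/495  (sign +1)
I_A²/I_B² = (1/165)/(16/495) = 3/16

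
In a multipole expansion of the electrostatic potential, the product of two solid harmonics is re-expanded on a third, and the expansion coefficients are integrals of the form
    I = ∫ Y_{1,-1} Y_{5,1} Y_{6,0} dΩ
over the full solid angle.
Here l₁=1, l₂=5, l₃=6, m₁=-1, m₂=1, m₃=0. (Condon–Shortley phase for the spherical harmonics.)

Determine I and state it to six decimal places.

Checks pass: Σm=0; 12 even; l₃=6∈[4,6].
(2·1+1)(2·5+1)(2·6+1) = 429
Δ: 0! 2! 10! / 13! → 1/858
sum: t=0:+1/14400 = 1/14400
3j²(1 5 6; 0 0 0) = Δ·Π!·Σ² = 6/143  (sign +1)
sum: t=0:+1/34560 = 1/34560
3j²(1 5 6; -1 1 0) = Δ·Π!·Σ² = 5/286  (sign +1)
combine: 4πI² = 429·6/143·5/286 = 45/143
take √, sign +1: I = 0.15824621

0.158246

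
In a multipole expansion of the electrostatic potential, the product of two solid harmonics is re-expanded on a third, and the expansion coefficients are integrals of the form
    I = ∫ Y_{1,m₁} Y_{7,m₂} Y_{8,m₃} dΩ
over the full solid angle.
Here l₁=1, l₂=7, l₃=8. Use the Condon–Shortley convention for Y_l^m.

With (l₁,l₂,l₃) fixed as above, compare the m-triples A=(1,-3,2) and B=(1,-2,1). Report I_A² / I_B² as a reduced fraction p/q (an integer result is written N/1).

l's match ⇒ only the (l;m) 3-j factors differ between A and B.
A: triangle coeff Δ(1,7,8) = 1/2040; Σ_t [0,0]: t=0:+1/174182400 = 1/174182400; (3j)²=1/136 [(1 7 8; 1 -3 2)], sign=+1
B: triangle coeff Δ(1,7,8) = 1/2040; Σ_t [0,0]: t=0:+1/87091200 = 1/87091200; (3j)²=7/680 [(1 7 8; 1 -2 1)], sign=-1
I_A²/I_B² = (1/136)/(7/680) = 5/7

5/7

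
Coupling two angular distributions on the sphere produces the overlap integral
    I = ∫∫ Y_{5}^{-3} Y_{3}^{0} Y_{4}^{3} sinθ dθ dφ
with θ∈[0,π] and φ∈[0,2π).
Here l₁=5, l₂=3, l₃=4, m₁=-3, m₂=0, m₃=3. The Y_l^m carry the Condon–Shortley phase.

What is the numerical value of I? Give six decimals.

m-sum 0 ✓  L=12 even ✓  2≤4≤8 ✓
Π(2lᵢ+1) = 11×7×9 = 693
triangle coeff Δ(5,3,4) = 1/180180
Σ_t [1,3]: t=1:−1/576 t=2:+1/144 t=3:−1/576 = 1/288
(3j)²=20/1001 [(5 3 4; 0 0 0)], sign=+1
Σ_t [2,3]: t=2:+1/2880 t=3:−1/1440 = -1/2880
(3j)²=7/715 [(5 3 4; -3 0 3)], sign=+1
⇒ 4πI² = 252/1859
I = (+1)√(252/1859/(4π)) = 0.10386175

0.103862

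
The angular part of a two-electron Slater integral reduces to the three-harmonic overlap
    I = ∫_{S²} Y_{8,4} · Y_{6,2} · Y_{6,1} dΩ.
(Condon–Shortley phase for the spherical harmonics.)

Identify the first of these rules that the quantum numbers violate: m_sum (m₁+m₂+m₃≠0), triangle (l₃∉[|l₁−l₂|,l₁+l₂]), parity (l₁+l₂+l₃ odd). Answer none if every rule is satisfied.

m₁+m₂+m₃ = 4 + 2 + 1 = 7  ✗
triangle: |8−6|=2 ≤ l₃=6 ≤ 8+6=14
parity: l₁+l₂+l₃ = 20 is even

m_sum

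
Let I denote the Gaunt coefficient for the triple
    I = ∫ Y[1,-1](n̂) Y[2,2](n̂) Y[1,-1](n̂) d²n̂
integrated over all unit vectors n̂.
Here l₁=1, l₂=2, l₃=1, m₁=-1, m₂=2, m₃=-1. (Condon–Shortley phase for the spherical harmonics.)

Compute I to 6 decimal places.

Checks pass: Σm=0; 4 even; l₃=1∈[1,3].
(2·1+1)(2·2+1)(2·1+1) = 45
Δ: 2! 0! 2! / 5! → 1/30
sum: t=1:−1/1 = -1/1
3j²(1 2 1; 0 0 0) = Δ·Π!·Σ² = 2/15  (sign +1)
sum: t=2:+1/4 = 1/4
3j²(1 2 1; -1 2 -1) = Δ·Π!·Σ² = 1/5  (sign +1)
combine: 4πI² = 45·2/15·1/5 = 6/5
take √, sign +1: I = 0.30901936

0.309019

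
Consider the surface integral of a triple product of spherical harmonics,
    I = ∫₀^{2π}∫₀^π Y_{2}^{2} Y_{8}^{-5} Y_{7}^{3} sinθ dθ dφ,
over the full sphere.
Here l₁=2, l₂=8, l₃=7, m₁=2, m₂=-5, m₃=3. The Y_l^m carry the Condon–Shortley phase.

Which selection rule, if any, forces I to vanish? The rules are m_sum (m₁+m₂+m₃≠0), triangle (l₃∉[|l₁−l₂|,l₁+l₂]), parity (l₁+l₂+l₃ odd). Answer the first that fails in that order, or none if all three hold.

azimuthal sum: 2 − 5 + 3 = 0  ✓
6 ≤ 7 ≤ 10 (triangle on l)  ✓
L = 2 + 8 + 7 = 17 (odd)  ✗

parity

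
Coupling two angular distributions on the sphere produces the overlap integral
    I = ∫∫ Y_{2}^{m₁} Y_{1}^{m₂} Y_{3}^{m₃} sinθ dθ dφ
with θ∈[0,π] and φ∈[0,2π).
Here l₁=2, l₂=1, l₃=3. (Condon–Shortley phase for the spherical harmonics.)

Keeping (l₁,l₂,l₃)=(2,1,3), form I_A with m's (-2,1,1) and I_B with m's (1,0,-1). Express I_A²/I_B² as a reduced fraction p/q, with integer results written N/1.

1/8

Same 2,1,3: normalisation and zero-m 3j drop out of the ratio.
A: Δ: 0! 4! 2! / 7! → 1/105; sum: t=0:+1/48 = 1/48; 3j²(2 1 3; -2 1 1) = Δ·Π!·Σ² = 1/105  (sign +1)
B: Δ: 0! 4! 2! / 7! → 1/105; sum: t=0:+1/6 = 1/6; 3j²(2 1 3; 1 0 -1) = Δ·Π!·Σ² = 8/105  (sign +1)
I_A²/I_B² = (1/105)/(8/105) = 1/8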